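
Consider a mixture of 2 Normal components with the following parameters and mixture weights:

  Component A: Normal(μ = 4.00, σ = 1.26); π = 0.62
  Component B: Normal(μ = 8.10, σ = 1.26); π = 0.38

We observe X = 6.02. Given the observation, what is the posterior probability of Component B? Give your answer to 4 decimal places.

P(component k | x) = P(Z=k)·f_k(x) / marginal(x), where marginal(x) = Σ_j P(Z=j)·f_j(x).
Component likelihoods at x = 6.02:
  f_A = 0.087586
  f_B = 0.0810564
Multiply by the mixture weights:
  P(Z=A)·f_A = 0.62 × 0.087586 = 0.0543033
  P(Z=B)·f_B = 0.38 × 0.0810564 = 0.0308014
Marginal: 0.0543033 + 0.0308014 = 0.0851047
Responsibility of Component B: 0.0308014 / 0.0851047 ≈ 0.3619

0.3619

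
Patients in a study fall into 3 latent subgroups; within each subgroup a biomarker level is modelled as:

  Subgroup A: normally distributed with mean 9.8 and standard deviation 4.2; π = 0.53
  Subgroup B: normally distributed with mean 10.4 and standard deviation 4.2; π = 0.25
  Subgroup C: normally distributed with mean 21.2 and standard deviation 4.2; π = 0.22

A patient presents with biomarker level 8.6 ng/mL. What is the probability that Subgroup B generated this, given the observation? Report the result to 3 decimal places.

0.308

The responsibility of component k is π_k f_k(x) divided by Σ_j π_j f_j(x).
Evaluate each component's likelihood at the observed value:
  f_A = 0.0911873
  f_B = 0.0866516
  f_C = 0.0010552
Unnormalised posteriors:
  π_A·f_A = 0.53 × 0.0911873 = 0.0483293
  π_B·f_B = 0.25 × 0.0866516 = 0.0216629
  π_C·f_C = 0.22 × 0.0010552 = 0.000232144
Evidence: 0.0483293 + 0.0216629 + 0.000232144 = 0.0702243
P(Subgroup B | data) = 0.0216629 / 0.0702243 ≈ 0.308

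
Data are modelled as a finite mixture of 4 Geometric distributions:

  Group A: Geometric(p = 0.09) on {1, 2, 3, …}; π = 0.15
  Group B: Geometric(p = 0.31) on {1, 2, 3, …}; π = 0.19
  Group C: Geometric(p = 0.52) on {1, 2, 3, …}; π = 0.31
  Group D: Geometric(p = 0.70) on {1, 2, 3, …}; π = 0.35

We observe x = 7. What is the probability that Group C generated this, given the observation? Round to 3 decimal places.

Posterior ∝ prior × likelihood, so P(k | x) ∝ π_k f_k(x); normalise over all components.
Evaluate each component's likelihood at the observed value:
  L_A = 0.09·(1−0.09)^6 = 0.09·0.567869 = 0.0511082
  L_B = 0.31·(1−0.31)^6 = 0.31·0.107918 = 0.0334546
  L_C = 0.52·(1−0.52)^6 = 0.52·0.0122306 = 0.00635991
  L_D = 0.70·(1−0.70)^6 = 0.70·0.000729 = 0.0005103
Multiply by the mixture weights:
  π_A·L_A = 0.15 × 0.0511082 = 0.00766623
  π_B·L_B = 0.19 × 0.0334546 = 0.00635638
  π_C·L_C = 0.31 × 0.00635991 = 0.00197157
  π_D·L_D = 0.35 × 0.0005103 = 0.000178605
Marginal: 0.00766623 + 0.00635638 + 0.00197157 + 0.000178605 = 0.0161728
P(Group C | x) ≈ 0.122

0.122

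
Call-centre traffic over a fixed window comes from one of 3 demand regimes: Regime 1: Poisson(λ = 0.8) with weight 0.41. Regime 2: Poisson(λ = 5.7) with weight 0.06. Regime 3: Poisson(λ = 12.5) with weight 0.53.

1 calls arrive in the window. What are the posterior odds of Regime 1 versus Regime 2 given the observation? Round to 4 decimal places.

Since P(k|x) ∝ π_k f_k(x), the posterior odds are π_i f_i(x) / (π_j f_j(x)).
Poisson probabilities:
  L_1 = 0.359463
  L_2 = 0.019072
  L_3 = 4.65832e-05
Posterior odds = (π_1·L_1) / (π_2·L_2) = (0.41·0.359463) / (0.06·0.019072) = 0.14738 / 0.00114432 ≈ 128.7925

128.7925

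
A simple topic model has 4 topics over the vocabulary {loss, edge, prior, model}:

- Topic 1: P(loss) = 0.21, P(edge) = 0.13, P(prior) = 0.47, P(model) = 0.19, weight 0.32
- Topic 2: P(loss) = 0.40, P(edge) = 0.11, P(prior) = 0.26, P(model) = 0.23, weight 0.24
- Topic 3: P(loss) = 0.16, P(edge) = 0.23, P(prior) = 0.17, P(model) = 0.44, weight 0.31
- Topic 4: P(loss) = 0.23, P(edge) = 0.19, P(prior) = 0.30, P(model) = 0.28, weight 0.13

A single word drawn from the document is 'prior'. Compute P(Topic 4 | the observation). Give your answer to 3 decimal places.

P(component k | x) = π_k·f_k(x) / marginal(x), where marginal(x) = Σ_j π_j·f_j(x).
Component likelihoods at x = 'prior':
  p_1 = 0.47
  p_2 = 0.26
  p_3 = 0.17
  p_4 = 0.3
Prior × likelihood for each component:
  π_1·p_1 = 0.32 × 0.47 = 0.1504
  π_2·p_2 = 0.24 × 0.26 = 0.0624
  π_3·p_3 = 0.31 × 0.17 = 0.0527
  π_4·p_4 = 0.13 × 0.3 = 0.039
Evidence: 0.1504 + 0.0624 + 0.0527 + 0.039 = 0.3045
P(Topic 4 | the observation) ≈ 0.128

0.128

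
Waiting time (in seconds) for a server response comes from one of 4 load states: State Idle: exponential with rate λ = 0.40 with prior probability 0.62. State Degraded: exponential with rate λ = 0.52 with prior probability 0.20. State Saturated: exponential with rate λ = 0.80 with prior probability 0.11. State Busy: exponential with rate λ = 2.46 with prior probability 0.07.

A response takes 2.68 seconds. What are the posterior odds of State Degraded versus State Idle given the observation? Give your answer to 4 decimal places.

0.3040

Since P(k|x) ∝ π_k f_k(x), the posterior odds are π_i f_i(x) / (π_j f_j(x)).
Exponential densities:
  p_Idle = 0.40·e^(−0.40·2.68) = 0.40·e^(−1.0720) = 0.136929
  p_Degraded = 0.52·e^(−0.52·2.68) = 0.52·e^(−1.3936) = 0.129054
  p_Saturated = 0.80·e^(−0.80·2.68) = 0.80·e^(−2.1440) = 0.0937481
  p_Busy = 2.46·e^(−2.46·2.68) = 2.46·e^(−6.5928) = 0.00337069
0.0258107 / 0.0848962 ≈ 0.3040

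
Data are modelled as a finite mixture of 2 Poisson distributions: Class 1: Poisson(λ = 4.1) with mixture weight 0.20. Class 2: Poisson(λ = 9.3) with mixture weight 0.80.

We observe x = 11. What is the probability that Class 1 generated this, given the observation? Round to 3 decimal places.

The responsibility of component k is P(Z=k) f_k(x) divided by Σ_j P(Z=j) f_j(x).
Poisson probabilities:
  p_1 = 0.00228486
  p_2 = 0.10309
Multiply by the mixture weights:
  P(Z=1)·p_1 = 0.20 × 0.00228486 = 0.000456972
  P(Z=2)·p_2 = 0.80 × 0.10309 = 0.0824723
Sum: 0.000456972 + 0.0824723 = 0.0829293
Responsibility of Class 1: 0.000456972 / 0.0829293 ≈ 0.006

0.006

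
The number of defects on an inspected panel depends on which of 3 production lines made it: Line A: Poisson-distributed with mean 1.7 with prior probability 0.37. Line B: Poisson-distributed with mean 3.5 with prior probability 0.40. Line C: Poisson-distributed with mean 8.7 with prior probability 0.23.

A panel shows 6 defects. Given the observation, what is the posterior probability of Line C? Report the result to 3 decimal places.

Posterior ∝ prior × likelihood, so P(k | x) ∝ w_k f_k(x); normalise over all components.
Component likelihoods at x = 6 defects:
  p_A = 0.00612436
  p_B = 0.0770983
  p_C = 0.100328
Unnormalised posteriors:
  w_A·p_A = 0.37 × 0.00612436 = 0.00226601
  w_B·p_B = 0.40 × 0.0770983 = 0.0308393
  w_C·p_C = 0.23 × 0.100328 = 0.0230754
Denominator: 0.00226601 + 0.0308393 + 0.0230754 = 0.0561807
P(Line C | 6 defects) ≈ 0.411

0.411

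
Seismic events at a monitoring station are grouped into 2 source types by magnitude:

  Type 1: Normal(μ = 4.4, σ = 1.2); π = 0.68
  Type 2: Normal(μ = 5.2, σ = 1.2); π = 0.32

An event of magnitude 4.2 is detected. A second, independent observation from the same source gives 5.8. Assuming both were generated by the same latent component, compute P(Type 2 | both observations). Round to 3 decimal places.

P(component k | x) = π_k·f_k(x) / marginal(x), where marginal(x) = Σ_j π_j·f_j(x).
Since both observations come from the same component, the likelihood for component k is f_k(x₁)·f_k(x₂).
  L_1 = [0.327866] × [0.168332] = 0.0551905
  L_2 = [0.234927] × [0.293388] = 0.0689246
Weight by the priors:
  π_1·L_1 = 0.68 × 0.0551905 = 0.0375295
  π_2·L_2 = 0.32 × 0.0689246 = 0.0220559
Sum: 0.0375295 + 0.0220559 = 0.0595854
So the posterior for Type 2 is 0.0220559 / 0.0595854 ≈ 0.370.

0.370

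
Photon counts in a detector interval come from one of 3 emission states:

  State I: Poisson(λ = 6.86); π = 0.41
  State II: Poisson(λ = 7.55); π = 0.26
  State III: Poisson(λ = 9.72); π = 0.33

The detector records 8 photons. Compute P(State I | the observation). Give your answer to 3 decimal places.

0.411

P(component k | x) = π_k·f_k(x) / marginal(x), where marginal(x) = Σ_j π_j·f_j(x).
Poisson probabilities:
  p_I = e^(−6.86)·6.86^8/8! = 0.127589
  p_II = e^(−7.55)·7.55^8/8! = 0.137763
  p_III = e^(−9.72)·9.72^8/8! = 0.118705
Multiply by the mixture weights:
  π_I·p_I = 0.41 × 0.127589 = 0.0523114
  π_II·p_II = 0.26 × 0.137763 = 0.0358183
  π_III·p_III = 0.33 × 0.118705 = 0.0391725
Denominator: 0.0523114 + 0.0358183 + 0.0391725 = 0.127302
So the posterior for State I is 0.0523114 / 0.127302 ≈ 0.411.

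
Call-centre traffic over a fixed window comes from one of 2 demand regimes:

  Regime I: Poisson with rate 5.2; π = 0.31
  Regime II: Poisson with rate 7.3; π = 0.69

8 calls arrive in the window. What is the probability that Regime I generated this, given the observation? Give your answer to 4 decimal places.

0.1956

By Bayes' theorem, P(k | x) = P(Z=k) f_k(x) / Σ_j P(Z=j) f_j(x).
Component likelihoods at x = 8 calls:
  L_I = 0.0731434
  L_II = 0.135118
Prior × likelihood for each component:
  P(Z=I)·L_I = 0.31 × 0.0731434 = 0.0226744
  P(Z=II)·L_II = 0.69 × 0.135118 = 0.0932313
Normaliser: 0.0226744 + 0.0932313 = 0.115906
P(Regime I | data) = 0.0226744 / 0.115906 ≈ 0.1956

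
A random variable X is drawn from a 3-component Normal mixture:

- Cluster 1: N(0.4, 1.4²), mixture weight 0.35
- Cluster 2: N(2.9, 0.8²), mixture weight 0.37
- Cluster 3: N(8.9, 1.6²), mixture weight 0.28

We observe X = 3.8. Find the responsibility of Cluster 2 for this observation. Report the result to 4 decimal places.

0.9454

Apply Bayes' rule: the posterior for each component is proportional to its prior times its likelihood at x.
Component likelihoods at x = 3.8:
  p_1 = (1/(1.4·√(2π)))·exp(−(3.8−0.4)²/(2·1.4²)) = 0.284959·exp(-2.94898) = 0.0149299
  p_2 = (1/(0.8·√(2π)))·exp(−(3.8−2.9)²/(2·0.8²)) = 0.498678·exp(-0.63281) = 0.264846
  p_3 = (1/(1.6·√(2π)))·exp(−(3.8−8.9)²/(2·1.6²)) = 0.249339·exp(-5.08008) = 0.00155074
Multiply by the mixture weights:
  w_1·p_1 = 0.35 × 0.0149299 = 0.00522546
  w_2·p_2 = 0.37 × 0.264846 = 0.0979929
  w_3·p_3 = 0.28 × 0.00155074 = 0.000434208
Sum: 0.00522546 + 0.0979929 + 0.000434208 = 0.103653
P(Cluster 2 | 3.8) ≈ 0.9454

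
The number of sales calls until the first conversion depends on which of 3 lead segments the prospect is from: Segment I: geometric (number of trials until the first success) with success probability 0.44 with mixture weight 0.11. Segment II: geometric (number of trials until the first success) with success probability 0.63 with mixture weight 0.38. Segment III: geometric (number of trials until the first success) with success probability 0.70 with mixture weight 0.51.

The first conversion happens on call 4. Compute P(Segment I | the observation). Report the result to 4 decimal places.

0.2808

By Bayes' theorem, P(k | x) = π_k f_k(x) / Σ_j π_j f_j(x).
Geometric probabilities:
  f_I = 0.44·(1−0.44)^3 = 0.44·0.175616 = 0.077271
  f_II = 0.63·(1−0.63)^3 = 0.63·0.050653 = 0.0319114
  f_III = 0.70·(1−0.70)^3 = 0.70·0.027 = 0.0189
Multiply by the mixture weights:
  π_I·f_I = 0.11 × 0.077271 = 0.00849981
  π_II·f_II = 0.38 × 0.0319114 = 0.0121263
  π_III·f_III = 0.51 × 0.0189 = 0.009639
Marginal: 0.00849981 + 0.0121263 + 0.009639 = 0.0302651
P(Segment I | the observation) = 0.00849981 / 0.0302651 ≈ 0.2808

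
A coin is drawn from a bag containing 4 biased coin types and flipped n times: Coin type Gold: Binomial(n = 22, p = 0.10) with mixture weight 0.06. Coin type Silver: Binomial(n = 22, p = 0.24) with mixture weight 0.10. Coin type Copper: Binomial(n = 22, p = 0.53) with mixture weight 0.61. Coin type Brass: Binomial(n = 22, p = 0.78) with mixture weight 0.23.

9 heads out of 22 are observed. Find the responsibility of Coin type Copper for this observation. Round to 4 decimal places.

By Bayes' theorem, P(k | x) = P(Z=k) f_k(x) / Σ_j P(Z=j) f_j(x).
Binomial probabilities:
  p_Gold = 0.000126437
  p_Silver = 0.0370852
  p_Copper = 0.0896351
  p_Brass = 0.000150338
Multiply by the mixture weights:
  P(Z=Gold)·p_Gold = 0.06 × 0.000126437 = 7.58625e-06
  P(Z=Silver)·p_Silver = 0.10 × 0.0370852 = 0.00370852
  P(Z=Copper)·p_Copper = 0.61 × 0.0896351 = 0.0546774
  P(Z=Brass)·p_Brass = 0.23 × 0.000150338 = 3.45778e-05
Denominator: 7.58625e-06 + 0.00370852 + 0.0546774 + 3.45778e-05 = 0.0584281
P(Coin type Copper | the observation) ≈ 0.9358

0.9358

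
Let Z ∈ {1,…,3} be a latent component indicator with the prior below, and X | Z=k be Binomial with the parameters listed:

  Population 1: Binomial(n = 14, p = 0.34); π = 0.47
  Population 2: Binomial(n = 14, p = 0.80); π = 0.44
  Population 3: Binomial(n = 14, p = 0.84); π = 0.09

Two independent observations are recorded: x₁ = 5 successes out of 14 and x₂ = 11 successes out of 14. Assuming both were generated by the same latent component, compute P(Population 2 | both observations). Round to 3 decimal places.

By Bayes' theorem, P(k | x) = π_k f_k(x) / Σ_j π_j f_j(x).
Since both observations come from the same component, the likelihood for component k is f_k(x₁)·f_k(x₂).
  f_1 = [0.216149] × [0.000734516] = 0.000158765
  f_2 = [0.00033588] × [0.250139] = 8.40166e-05
  f_3 = [5.75361e-05] × [0.219045] = 1.2603e-05
Unnormalised posteriors:
  π_1·f_1 = 0.47 × 0.000158765 = 7.46197e-05
  π_2·f_2 = 0.44 × 8.40166e-05 = 3.69673e-05
  π_3·f_3 = 0.09 × 1.2603e-05 = 1.13427e-06
Denominator: 7.46197e-05 + 3.69673e-05 + 1.13427e-06 = 0.000112721
P(Population 2 | x) = 3.69673e-05 / 0.000112721 ≈ 0.328

0.328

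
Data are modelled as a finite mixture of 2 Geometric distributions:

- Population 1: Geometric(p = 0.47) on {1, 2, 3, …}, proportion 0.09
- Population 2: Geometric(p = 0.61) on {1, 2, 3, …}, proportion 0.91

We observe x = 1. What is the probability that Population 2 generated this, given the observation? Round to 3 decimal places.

P(component k | x) = w_k·f_k(x) / marginal(x), where marginal(x) = Σ_j w_j·f_j(x).
Evaluate each component's likelihood at the observed value:
  L_1 = 0.47·(1−0.47)^0 = 0.47·1 = 0.47
  L_2 = 0.61·(1−0.61)^0 = 0.61·1 = 0.61
Prior × likelihood for each component:
  w_1·L_1 = 0.09 × 0.47 = 0.0423
  w_2·L_2 = 0.91 × 0.61 = 0.5551
Sum: 0.0423 + 0.5551 = 0.5974
So the posterior for Population 2 is 0.5551 / 0.5974 ≈ 0.929.

0.929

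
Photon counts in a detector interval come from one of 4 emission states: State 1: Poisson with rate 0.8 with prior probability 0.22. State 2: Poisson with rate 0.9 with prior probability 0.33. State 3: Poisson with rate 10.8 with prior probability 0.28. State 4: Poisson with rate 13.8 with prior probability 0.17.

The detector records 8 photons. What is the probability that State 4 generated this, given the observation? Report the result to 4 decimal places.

The responsibility of component k is P(Z=k) f_k(x) divided by Σ_j P(Z=j) f_j(x).
Evaluate each component's likelihood at the observed value:
  f_1 = e^(−0.8)·0.8^8/8! = 1.86966e-06
  f_2 = e^(−0.9)·0.9^8/8! = 4.34065e-06
  f_3 = e^(−10.8)·10.8^8/8! = 0.093646
  f_4 = e^(−13.8)·13.8^8/8! = 0.0331321
Prior × likelihood for each component:
  P(Z=1)·f_1 = 0.22 × 1.86966e-06 = 4.11326e-07
  P(Z=2)·f_2 = 0.33 × 4.34065e-06 = 1.43241e-06
  P(Z=3)·f_3 = 0.28 × 0.093646 = 0.0262209
  P(Z=4)·f_4 = 0.17 × 0.0331321 = 0.00563245
Sum: 4.11326e-07 + 1.43241e-06 + 0.0262209 + 0.00563245 = 0.0318552
Responsibility of State 4: 0.00563245 / 0.0318552 ≈ 0.1768

0.1768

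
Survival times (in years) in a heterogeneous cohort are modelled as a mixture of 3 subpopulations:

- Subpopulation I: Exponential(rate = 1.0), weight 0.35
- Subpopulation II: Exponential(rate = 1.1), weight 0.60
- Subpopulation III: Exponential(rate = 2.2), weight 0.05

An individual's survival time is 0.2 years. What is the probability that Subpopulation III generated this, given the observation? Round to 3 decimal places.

0.080

Apply Bayes' rule: the posterior for each component is proportional to its prior times its likelihood at x.
Evaluate each component's likelihood at the observed value:
  f_I = 1.0·e^(−1.0·0.2) = 1.0·e^(−0.2000) = 0.818731
  f_II = 1.1·e^(−1.1·0.2) = 1.1·e^(−0.2200) = 0.882771
  f_III = 2.2·e^(−2.2·0.2) = 2.2·e^(−0.4400) = 1.41688
Multiply by the mixture weights:
  w_I·f_I = 0.35 × 0.818731 = 0.286556
  w_II·f_II = 0.60 × 0.882771 = 0.529662
  w_III·f_III = 0.05 × 1.41688 = 0.070844
Marginal: 0.286556 + 0.529662 + 0.070844 = 0.887062
So the posterior for Subpopulation III is 0.070844 / 0.887062 ≈ 0.080.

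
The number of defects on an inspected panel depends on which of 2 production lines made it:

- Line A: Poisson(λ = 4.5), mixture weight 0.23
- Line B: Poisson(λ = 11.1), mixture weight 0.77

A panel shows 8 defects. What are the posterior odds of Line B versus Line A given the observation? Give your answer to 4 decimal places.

6.2417

The posterior odds equal the prior odds times the likelihood ratio: (P(Z=i)/P(Z=j))·(f_i(x)/f_j(x)).
Component likelihoods at x = 8 defects:
  L_A = e^(−4.5)·4.5^8/8! = 0.0463292
  L_B = e^(−11.1)·11.1^8/8! = 0.0863763
Posterior odds = (P(Z=B)·L_B) / (P(Z=A)·L_A) = (0.77·0.0863763) / (0.23·0.0463292) = 0.0665097 / 0.0106557 ≈ 6.2417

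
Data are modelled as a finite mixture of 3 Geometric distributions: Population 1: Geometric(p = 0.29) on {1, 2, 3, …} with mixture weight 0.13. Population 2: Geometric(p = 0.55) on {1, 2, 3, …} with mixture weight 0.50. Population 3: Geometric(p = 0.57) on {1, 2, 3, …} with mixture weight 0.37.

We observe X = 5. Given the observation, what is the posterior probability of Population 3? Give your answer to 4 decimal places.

Posterior ∝ prior × likelihood, so P(k | x) ∝ w_k f_k(x); normalise over all components.
Evaluate each component's likelihood at the observed value:
  f_1 = 0.0736939
  f_2 = 0.0225534
  f_3 = 0.0194872
Unnormalised posteriors:
  w_1·f_1 = 0.13 × 0.0736939 = 0.0095802
  w_2·f_2 = 0.50 × 0.0225534 = 0.0112767
  w_3·f_3 = 0.37 × 0.0194872 = 0.00721025
Evidence: 0.0095802 + 0.0112767 + 0.00721025 = 0.0280672
Responsibility of Population 3: 0.00721025 / 0.0280672 ≈ 0.2569

0.2569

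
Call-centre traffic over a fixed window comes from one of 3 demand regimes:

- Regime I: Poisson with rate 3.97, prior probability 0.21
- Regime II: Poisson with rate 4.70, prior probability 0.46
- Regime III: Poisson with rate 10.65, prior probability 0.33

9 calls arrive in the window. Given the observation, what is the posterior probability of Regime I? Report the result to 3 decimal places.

0.050

Apply Bayes' rule: the posterior for each component is proportional to its prior times its likelihood at x.
Component likelihoods at x = 9 calls:
  L_I = e^(−3.97)·3.97^9/9! = 0.012741
  L_II = e^(−4.70)·4.70^9/9! = 0.02805
  L_III = e^(−10.65)·10.65^9/9! = 0.115119
Prior × likelihood for each component:
  π_I·L_I = 0.21 × 0.012741 = 0.0026756
  π_II·L_II = 0.46 × 0.02805 = 0.012903
  π_III·L_III = 0.33 × 0.115119 = 0.0379893
Evidence: 0.0026756 + 0.012903 + 0.0379893 = 0.0535679
Responsibility of Regime I: 0.0026756 / 0.0535679 ≈ 0.050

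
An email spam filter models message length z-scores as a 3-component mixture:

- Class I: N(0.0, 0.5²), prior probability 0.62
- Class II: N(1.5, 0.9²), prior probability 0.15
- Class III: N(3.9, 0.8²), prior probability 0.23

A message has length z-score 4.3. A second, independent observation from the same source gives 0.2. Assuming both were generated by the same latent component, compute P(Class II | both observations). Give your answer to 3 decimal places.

0.986

P(component k | x) = P(Z=k)·f_k(x) / marginal(x), where marginal(x) = Σ_j P(Z=j)·f_j(x).
Since both observations come from the same component, the likelihood for component k is f_k(x₁)·f_k(x₂).
  f_I = [(1/(0.5·√(2π)))·exp(−(4.3−0.0)²/(2·0.5²)) = 0.797885·exp(-36.98000) = 6.94593e-17] × [0.73654] = 5.11595e-17
  f_II = [(1/(0.9·√(2π)))·exp(−(4.3−1.5)²/(2·0.9²)) = 0.443269·exp(-4.83951) = 0.00350668] × [0.156173] = 0.000547651
  f_III = [(1/(0.8·√(2π)))·exp(−(4.3−3.9)²/(2·0.8²)) = 0.498678·exp(-0.12500) = 0.440082] × [1.12955e-05] = 4.97094e-06
Prior × likelihood for each component:
  P(Z=I)·f_I = 0.62 × 5.11595e-17 = 3.17189e-17
  P(Z=II)·f_II = 0.15 × 0.000547651 = 8.21477e-05
  P(Z=III)·f_III = 0.23 × 4.97094e-06 = 1.14332e-06
Normaliser: 3.17189e-17 + 8.21477e-05 + 1.14332e-06 = 8.3291e-05
P(Class II | x) = 8.21477e-05 / 8.3291e-05 ≈ 0.986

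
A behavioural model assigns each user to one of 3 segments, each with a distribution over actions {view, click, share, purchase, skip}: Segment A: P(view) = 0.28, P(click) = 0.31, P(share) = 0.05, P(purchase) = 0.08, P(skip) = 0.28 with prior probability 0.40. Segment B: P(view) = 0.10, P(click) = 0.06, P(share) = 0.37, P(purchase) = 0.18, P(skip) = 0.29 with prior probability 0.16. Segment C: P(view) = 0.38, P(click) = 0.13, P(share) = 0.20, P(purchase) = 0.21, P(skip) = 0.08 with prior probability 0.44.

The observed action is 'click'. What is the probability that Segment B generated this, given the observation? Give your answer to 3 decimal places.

Apply Bayes' rule: the posterior for each component is proportional to its prior times its likelihood at x.
Component likelihoods at x = 'click':
  p_A = P(click | comp) = 0.31
  p_B = P(click | comp) = 0.06
  p_C = P(click | comp) = 0.13
Prior × likelihood for each component:
  P(Z=A)·p_A = 0.40 × 0.31 = 0.124
  P(Z=B)·p_B = 0.16 × 0.06 = 0.0096
  P(Z=C)·p_C = 0.44 × 0.13 = 0.0572
Evidence: 0.124 + 0.0096 + 0.0572 = 0.1908
P(Segment B | x) ≈ 0.050

0.050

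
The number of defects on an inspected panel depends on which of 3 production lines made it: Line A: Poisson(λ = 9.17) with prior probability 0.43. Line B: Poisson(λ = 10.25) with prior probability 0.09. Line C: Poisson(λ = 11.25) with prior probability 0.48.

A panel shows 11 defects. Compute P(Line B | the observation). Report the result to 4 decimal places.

P(component k | x) = π_k·f_k(x) / marginal(x), where marginal(x) = Σ_j π_j·f_j(x).
Evaluate each component's likelihood at the observed value:
  L_A = 0.10056
  L_B = 0.116222
  L_C = 0.119044
Weight by the priors:
  π_A·L_A = 0.43 × 0.10056 = 0.0432409
  π_B·L_B = 0.09 × 0.116222 = 0.01046
  π_C·L_C = 0.48 × 0.119044 = 0.0571413
Marginal: 0.0432409 + 0.01046 + 0.0571413 = 0.110842
P(Line B | 11 defects) ≈ 0.0944

0.0944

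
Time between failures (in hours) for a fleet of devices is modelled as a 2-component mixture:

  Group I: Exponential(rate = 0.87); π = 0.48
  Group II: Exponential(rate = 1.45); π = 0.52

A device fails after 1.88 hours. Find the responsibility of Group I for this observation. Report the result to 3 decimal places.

P(component k | x) = w_k·f_k(x) / marginal(x), where marginal(x) = Σ_j w_j·f_j(x).
Component likelihoods at x = 1.88 hours:
  p_I = 0.169507
  p_II = 0.094947
Weight by the priors:
  w_I·p_I = 0.48 × 0.169507 = 0.0813633
  w_II·p_II = 0.52 × 0.094947 = 0.0493724
Marginal: 0.0813633 + 0.0493724 = 0.130736
P(Group I | the observation) ≈ 0.622

0.622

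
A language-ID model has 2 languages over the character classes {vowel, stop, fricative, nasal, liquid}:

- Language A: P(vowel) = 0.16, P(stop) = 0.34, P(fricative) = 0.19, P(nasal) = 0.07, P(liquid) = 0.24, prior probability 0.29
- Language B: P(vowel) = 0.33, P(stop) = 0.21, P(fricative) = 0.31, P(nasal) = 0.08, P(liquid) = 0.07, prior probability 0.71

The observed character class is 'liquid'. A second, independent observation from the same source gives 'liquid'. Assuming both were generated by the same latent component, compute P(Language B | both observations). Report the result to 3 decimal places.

0.172

The responsibility of component k is π_k f_k(x) divided by Σ_j π_j f_j(x).
Since both observations come from the same component, the likelihood for component k is f_k(x₁)·f_k(x₂).
  L_A = [0.24] × [0.24] = 0.0576
  L_B = [0.07] × [0.07] = 0.0049
Weight by the priors:
  π_A·L_A = 0.29 × 0.0576 = 0.016704
  π_B·L_B = 0.71 × 0.0049 = 0.003479
Evidence: 0.016704 + 0.003479 = 0.020183
Responsibility of Language B: 0.003479 / 0.020183 ≈ 0.172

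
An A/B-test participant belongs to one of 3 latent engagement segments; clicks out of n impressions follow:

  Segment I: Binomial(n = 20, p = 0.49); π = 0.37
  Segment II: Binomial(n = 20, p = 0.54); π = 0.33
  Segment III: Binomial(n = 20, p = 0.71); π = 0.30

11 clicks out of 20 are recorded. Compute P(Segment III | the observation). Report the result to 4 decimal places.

Posterior ∝ prior × likelihood, so P(k | x) ∝ π_k f_k(x); normalise over all components.
Evaluate each component's likelihood at the observed value:
  L_I = 0.153283
  L_II = 0.176343
  L_III = 0.0563157
Unnormalised posteriors:
  π_I·L_I = 0.37 × 0.153283 = 0.0567148
  π_II·L_II = 0.33 × 0.176343 = 0.0581931
  π_III·L_III = 0.30 × 0.0563157 = 0.0168947
Evidence: 0.0567148 + 0.0581931 + 0.0168947 = 0.131803
Responsibility of Segment III: 0.0168947 / 0.131803 ≈ 0.1282

0.1282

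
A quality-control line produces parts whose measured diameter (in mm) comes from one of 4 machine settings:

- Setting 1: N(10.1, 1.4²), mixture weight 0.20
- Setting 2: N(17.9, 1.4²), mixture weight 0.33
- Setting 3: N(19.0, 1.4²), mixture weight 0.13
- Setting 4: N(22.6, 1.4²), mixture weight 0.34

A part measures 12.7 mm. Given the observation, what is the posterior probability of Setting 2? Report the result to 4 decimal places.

Posterior ∝ prior × likelihood, so P(k | x) ∝ w_k f_k(x); normalise over all components.
Normal densities:
  L_1 = (1/(1.4·√(2π)))·exp(−(12.7−10.1)²/(2·1.4²)) = 0.284959·exp(-1.72449) = 0.0507979
  L_2 = (1/(1.4·√(2π)))·exp(−(12.7−17.9)²/(2·1.4²)) = 0.284959·exp(-6.89796) = 0.000287764
  L_3 = (1/(1.4·√(2π)))·exp(−(12.7−19.0)²/(2·1.4²)) = 0.284959·exp(-10.12500) = 1.1417e-05
  L_4 = (1/(1.4·√(2π)))·exp(−(12.7−22.6)²/(2·1.4²)) = 0.284959·exp(-25.00255) = 3.94741e-12
Unnormalised posteriors:
  w_1·L_1 = 0.20 × 0.0507979 = 0.0101596
  w_2·L_2 = 0.33 × 0.000287764 = 9.49621e-05
  w_3·L_3 = 0.13 × 1.1417e-05 = 1.4842e-06
  w_4·L_4 = 0.34 × 3.94741e-12 = 1.34212e-12
Marginal: 0.0101596 + 9.49621e-05 + 1.4842e-06 + 1.34212e-12 = 0.010256
Responsibility of Setting 2: 9.49621e-05 / 0.010256 ≈ 0.0093

0.0093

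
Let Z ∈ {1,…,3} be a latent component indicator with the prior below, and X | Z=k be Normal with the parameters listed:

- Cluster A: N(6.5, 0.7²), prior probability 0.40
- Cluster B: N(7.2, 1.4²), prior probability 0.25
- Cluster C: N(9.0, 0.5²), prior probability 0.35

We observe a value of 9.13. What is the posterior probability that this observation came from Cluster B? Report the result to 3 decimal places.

Posterior ∝ prior × likelihood, so P(k | x) ∝ P(Z=k) f_k(x); normalise over all components.
Evaluate each component's likelihood at the observed value:
  L_A = (1/(0.7·√(2π)))·exp(−(9.13−6.5)²/(2·0.7²)) = 0.569918·exp(-7.05806) = 0.000490383
  L_B = (1/(1.4·√(2π)))·exp(−(9.13−7.2)²/(2·1.4²)) = 0.284959·exp(-0.95023) = 0.11018
  L_C = (1/(0.5·√(2π)))·exp(−(9.13−9.0)²/(2·0.5²)) = 0.797885·exp(-0.03380) = 0.771367
Unnormalised posteriors:
  P(Z=A)·L_A = 0.40 × 0.000490383 = 0.000196153
  P(Z=B)·L_B = 0.25 × 0.11018 = 0.027545
  P(Z=C)·L_C = 0.35 × 0.771367 = 0.269978
Sum: 0.000196153 + 0.027545 + 0.269978 = 0.297719
So the posterior for Cluster B is 0.027545 / 0.297719 ≈ 0.093.

0.093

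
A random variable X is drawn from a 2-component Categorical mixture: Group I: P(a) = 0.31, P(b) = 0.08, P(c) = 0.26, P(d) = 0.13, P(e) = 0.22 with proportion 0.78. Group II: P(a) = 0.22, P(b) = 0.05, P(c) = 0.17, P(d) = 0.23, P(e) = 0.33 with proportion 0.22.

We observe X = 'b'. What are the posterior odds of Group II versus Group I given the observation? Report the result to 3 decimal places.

Since P(k|x) ∝ π_k f_k(x), the posterior odds are π_i f_i(x) / (π_j f_j(x)).
Evaluate each component's likelihood at the observed value:
  f_I = P(b | comp) = 0.08
  f_II = P(b | comp) = 0.05
0.011 / 0.0624 ≈ 0.176

0.176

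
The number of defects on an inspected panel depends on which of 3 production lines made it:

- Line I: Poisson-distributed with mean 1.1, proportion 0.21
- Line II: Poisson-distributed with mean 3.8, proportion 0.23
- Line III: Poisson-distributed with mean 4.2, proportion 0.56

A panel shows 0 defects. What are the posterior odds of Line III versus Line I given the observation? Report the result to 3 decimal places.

Since P(k|x) ∝ P(Z=k) f_k(x), the posterior odds are P(Z=i) f_i(x) / (P(Z=j) f_j(x)).
Poisson probabilities:
  L_I = 0.332871
  L_II = 0.0223708
  L_III = 0.0149956
Odds = (0.56/0.21) × (0.0149956/0.332871) = 2.66667 × 0.0450492 ≈ 0.120

0.120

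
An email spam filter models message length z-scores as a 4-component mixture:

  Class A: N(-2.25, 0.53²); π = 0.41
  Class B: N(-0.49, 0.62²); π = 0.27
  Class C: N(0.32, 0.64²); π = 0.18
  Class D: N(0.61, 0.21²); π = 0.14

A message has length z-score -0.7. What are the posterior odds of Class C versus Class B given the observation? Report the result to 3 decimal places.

Since P(k|x) ∝ π_k f_k(x), the posterior odds are π_i f_i(x) / (π_j f_j(x)).
Evaluate each component's likelihood at the observed value:
  L_A = (1/(0.53·√(2π)))·exp(−(-0.7−-2.25)²/(2·0.53²)) = 0.752721·exp(-4.27643) = 0.0104569
  L_B = (1/(0.62·√(2π)))·exp(−(-0.7−-0.49)²/(2·0.62²)) = 0.643455·exp(-0.05736) = 0.607584
  L_C = (1/(0.64·√(2π)))·exp(−(-0.7−0.32)²/(2·0.64²)) = 0.623347·exp(-1.27002) = 0.175052
  L_D = (1/(0.21·√(2π)))·exp(−(-0.7−0.61)²/(2·0.21²)) = 1.899725·exp(-19.45692) = 6.73999e-09
0.0315094 / 0.164048 ≈ 0.192

0.192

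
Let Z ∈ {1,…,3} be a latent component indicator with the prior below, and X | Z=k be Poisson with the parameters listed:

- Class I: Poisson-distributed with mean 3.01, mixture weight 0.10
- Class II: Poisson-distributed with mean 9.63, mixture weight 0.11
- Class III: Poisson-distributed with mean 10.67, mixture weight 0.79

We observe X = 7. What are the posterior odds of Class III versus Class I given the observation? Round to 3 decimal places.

Posterior odds = (π_i f_i(x)) / (π_j f_j(x)); the normalising sum cancels.
Evaluate each component's likelihood at the observed value:
  f_I = e^(−3.01)·3.01^7/7! = 0.0218932
  f_II = e^(−9.63)·9.63^7/7! = 0.100161
  f_III = e^(−10.67)·10.67^7/7! = 0.0725769
0.0573357 / 0.00218932 ≈ 26.189

26.189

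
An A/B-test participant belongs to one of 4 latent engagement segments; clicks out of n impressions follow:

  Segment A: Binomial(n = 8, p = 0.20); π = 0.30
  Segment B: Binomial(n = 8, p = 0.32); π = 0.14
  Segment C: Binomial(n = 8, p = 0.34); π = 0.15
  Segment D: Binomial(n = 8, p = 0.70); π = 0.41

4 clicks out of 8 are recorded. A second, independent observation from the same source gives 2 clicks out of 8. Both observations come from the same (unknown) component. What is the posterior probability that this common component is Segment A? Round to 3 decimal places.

Apply Bayes' rule: the posterior for each component is proportional to its prior times its likelihood at x.
Since both observations come from the same component, the likelihood for component k is f_k(x₁)·f_k(x₂).
  L_A = [0.0458752] × [0.293601] = 0.013469
  L_B = [0.15694] × [0.283473] = 0.0444882
  L_C = [0.177496] × [0.267534] = 0.0474864
  L_D = [0.136137] × [0.0100019] = 0.00136162
Unnormalised posteriors:
  w_A·L_A = 0.30 × 0.013469 = 0.00404071
  w_B·L_B = 0.14 × 0.0444882 = 0.00622835
  w_C·L_C = 0.15 × 0.0474864 = 0.00712295
  w_D·L_D = 0.41 × 0.00136162 = 0.000558265
Normaliser: 0.00404071 + 0.00622835 + 0.00712295 + 0.000558265 = 0.0179503
So the posterior for Segment A is 0.00404071 / 0.0179503 ≈ 0.225.

0.225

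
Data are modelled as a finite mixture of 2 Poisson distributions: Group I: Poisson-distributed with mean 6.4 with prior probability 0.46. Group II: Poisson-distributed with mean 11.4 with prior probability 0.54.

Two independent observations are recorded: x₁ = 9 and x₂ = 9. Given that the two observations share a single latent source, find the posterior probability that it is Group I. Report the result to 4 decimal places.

0.3654

Apply Bayes' rule: the posterior for each component is proportional to its prior times its likelihood at x.
Since both observations come from the same component, the likelihood for component k is f_k(x₁)·f_k(x₂).
  p_I = [e^(−6.4)·6.4^9/9! = 0.0824844] × [0.0824844] = 0.00680368
  p_II = [e^(−11.4)·11.4^9/9! = 0.100328] × [0.100328] = 0.0100658
Unnormalised posteriors:
  π_I·p_I = 0.46 × 0.00680368 = 0.00312969
  π_II·p_II = 0.54 × 0.0100658 = 0.00543552
Sum: 0.00312969 + 0.00543552 = 0.00856521
So the posterior for Group I is 0.00312969 / 0.00856521 ≈ 0.3654.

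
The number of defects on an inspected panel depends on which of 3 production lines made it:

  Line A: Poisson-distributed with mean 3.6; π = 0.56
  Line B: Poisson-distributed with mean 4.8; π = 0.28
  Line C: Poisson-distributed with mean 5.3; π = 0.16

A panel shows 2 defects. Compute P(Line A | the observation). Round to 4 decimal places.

P(component k | x) = π_k·f_k(x) / marginal(x), where marginal(x) = Σ_j π_j·f_j(x).
Component likelihoods at x = 2 defects:
  L_A = e^(−3.6)·3.6^2/2! = 0.177058
  L_B = e^(−4.8)·4.8^2/2! = 0.0948067
  L_C = e^(−5.3)·5.3^2/2! = 0.0701069
Multiply by the mixture weights:
  π_A·L_A = 0.56 × 0.177058 = 0.0991523
  π_B·L_B = 0.28 × 0.0948067 = 0.0265459
  π_C·L_C = 0.16 × 0.0701069 = 0.0112171
Normaliser: 0.0991523 + 0.0265459 + 0.0112171 = 0.136915
So the posterior for Line A is 0.0991523 / 0.136915 ≈ 0.7242.

0.7242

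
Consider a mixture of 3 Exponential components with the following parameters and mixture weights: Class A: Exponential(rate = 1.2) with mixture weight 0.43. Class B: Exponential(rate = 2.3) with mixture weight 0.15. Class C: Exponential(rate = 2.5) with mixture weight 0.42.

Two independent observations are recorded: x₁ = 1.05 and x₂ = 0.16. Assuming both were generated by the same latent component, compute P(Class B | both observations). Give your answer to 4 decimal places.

The responsibility of component k is π_k f_k(x) divided by Σ_j π_j f_j(x).
Since both observations come from the same component, the likelihood for component k is f_k(x₁)·f_k(x₂).
  L_A = [1.2·e^(−1.2·1.05) = 1.2·e^(−1.2600) = 0.340385] × [0.990368] = 0.337106
  L_B = [2.3·e^(−2.3·1.05) = 2.3·e^(−2.4150) = 0.205545] × [1.59187] = 0.327201
  L_C = [2.5·e^(−2.5·1.05) = 2.5·e^(−2.6250) = 0.181099] × [1.6758] = 0.303486
Multiply by the mixture weights:
  π_A·L_A = 0.43 × 0.337106 = 0.144956
  π_B·L_B = 0.15 × 0.327201 = 0.0490801
  π_C·L_C = 0.42 × 0.303486 = 0.127464
Marginal: 0.144956 + 0.0490801 + 0.127464 = 0.3215
P(Class B | x₁, x₂) ≈ 0.1527

0.1527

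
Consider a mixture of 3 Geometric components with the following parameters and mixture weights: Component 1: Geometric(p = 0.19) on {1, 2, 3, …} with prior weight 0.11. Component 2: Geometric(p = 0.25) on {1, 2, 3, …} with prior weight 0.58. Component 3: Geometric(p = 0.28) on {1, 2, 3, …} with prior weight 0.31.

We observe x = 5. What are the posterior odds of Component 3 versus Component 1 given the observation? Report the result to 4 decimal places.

2.5928

Only the two components matter; the odds are (P(Z=i) f_i(x)) / (P(Z=j) f_j(x)).
Geometric probabilities:
  L_1 = 0.0817888
  L_2 = 0.0791016
  L_3 = 0.0752468
Odds = (0.31/0.11) × (0.0752468/0.0817888) = 2.81818 × 0.920014 ≈ 2.5928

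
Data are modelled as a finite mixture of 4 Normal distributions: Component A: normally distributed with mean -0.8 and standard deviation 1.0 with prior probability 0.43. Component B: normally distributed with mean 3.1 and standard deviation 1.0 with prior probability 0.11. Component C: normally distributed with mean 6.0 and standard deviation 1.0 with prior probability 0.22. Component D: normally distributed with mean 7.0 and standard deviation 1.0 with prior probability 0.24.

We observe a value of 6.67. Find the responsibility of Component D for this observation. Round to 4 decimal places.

By Bayes' theorem, P(k | x) = π_k f_k(x) / Σ_j π_j f_j(x).
Evaluate each component's likelihood at the observed value:
  f_A = 3.04718e-13
  f_B = 0.000681381
  f_C = 0.318737
  f_D = 0.377801
Prior × likelihood for each component:
  π_A·f_A = 0.43 × 3.04718e-13 = 1.31029e-13
  π_B·f_B = 0.11 × 0.000681381 = 7.49519e-05
  π_C·f_C = 0.22 × 0.318737 = 0.0701222
  π_D·f_D = 0.24 × 0.377801 = 0.0906722
Evidence: 1.31029e-13 + 7.49519e-05 + 0.0701222 + 0.0906722 = 0.160869
So the posterior for Component D is 0.0906722 / 0.160869 ≈ 0.5636.

0.5636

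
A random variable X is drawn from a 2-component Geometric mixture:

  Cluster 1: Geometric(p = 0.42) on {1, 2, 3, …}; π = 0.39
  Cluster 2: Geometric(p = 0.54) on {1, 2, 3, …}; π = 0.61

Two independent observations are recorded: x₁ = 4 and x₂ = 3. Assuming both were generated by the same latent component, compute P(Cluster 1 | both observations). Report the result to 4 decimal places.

Apply Bayes' rule: the posterior for each component is proportional to its prior times its likelihood at x.
Since both observations come from the same component, the likelihood for component k is f_k(x₁)·f_k(x₂).
  f_1 = [0.081947] × [0.141288] = 0.0115781
  f_2 = [0.0525614] × [0.114264] = 0.00600588
Prior × likelihood for each component:
  P(Z=1)·f_1 = 0.39 × 0.0115781 = 0.00451547
  P(Z=2)·f_2 = 0.61 × 0.00600588 = 0.00366359
Normaliser: 0.00451547 + 0.00366359 = 0.00817906
Responsibility of Cluster 1: 0.00451547 / 0.00817906 ≈ 0.5521

0.5521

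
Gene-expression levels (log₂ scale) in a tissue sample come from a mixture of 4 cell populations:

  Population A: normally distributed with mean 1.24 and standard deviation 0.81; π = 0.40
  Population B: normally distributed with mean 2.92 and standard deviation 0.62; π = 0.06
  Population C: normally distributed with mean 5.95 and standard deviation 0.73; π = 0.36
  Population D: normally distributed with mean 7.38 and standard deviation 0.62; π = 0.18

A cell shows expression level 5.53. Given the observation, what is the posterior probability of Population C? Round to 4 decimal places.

0.9919

Apply Bayes' rule: the posterior for each component is proportional to its prior times its likelihood at x.
Component likelihoods at x = 5.53:
  f_A = 3.99283e-07
  f_B = 9.12786e-05
  f_C = 0.463135
  f_D = 0.00750155
Weight by the priors:
  π_A·f_A = 0.40 × 3.99283e-07 = 1.59713e-07
  π_B·f_B = 0.06 × 9.12786e-05 = 5.47671e-06
  π_C·f_C = 0.36 × 0.463135 = 0.166729
  π_D·f_D = 0.18 × 0.00750155 = 0.00135028
Denominator: 1.59713e-07 + 5.47671e-06 + 0.166729 + 0.00135028 = 0.168084
So the posterior for Population C is 0.166729 / 0.168084 ≈ 0.9919.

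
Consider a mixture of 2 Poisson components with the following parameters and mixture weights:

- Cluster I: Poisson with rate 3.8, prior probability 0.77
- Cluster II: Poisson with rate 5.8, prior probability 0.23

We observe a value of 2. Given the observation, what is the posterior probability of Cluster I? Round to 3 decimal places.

0.914

By Bayes' theorem, P(k | x) = π_k f_k(x) / Σ_j π_j f_j(x).
Evaluate each component's likelihood at the observed value:
  L_I = e^(−3.8)·3.8^2/2! = 0.161517
  L_II = e^(−5.8)·5.8^2/2! = 0.0509235
Multiply by the mixture weights:
  π_I·L_I = 0.77 × 0.161517 = 0.124368
  π_II·L_II = 0.23 × 0.0509235 = 0.0117124
Denominator: 0.124368 + 0.0117124 = 0.13608
P(Cluster I | 2) = 0.124368 / 0.13608 ≈ 0.914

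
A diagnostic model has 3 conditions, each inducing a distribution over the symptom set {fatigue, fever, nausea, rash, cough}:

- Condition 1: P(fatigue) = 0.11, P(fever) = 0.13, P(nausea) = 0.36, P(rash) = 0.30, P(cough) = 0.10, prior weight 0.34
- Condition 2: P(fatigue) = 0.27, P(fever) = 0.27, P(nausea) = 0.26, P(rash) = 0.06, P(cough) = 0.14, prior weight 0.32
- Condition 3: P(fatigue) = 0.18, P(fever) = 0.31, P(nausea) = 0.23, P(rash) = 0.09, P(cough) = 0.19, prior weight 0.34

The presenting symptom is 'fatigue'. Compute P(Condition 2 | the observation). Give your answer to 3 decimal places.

Apply Bayes' rule: the posterior for each component is proportional to its prior times its likelihood at x.
Categorical probabilities:
  L_1 = P(fatigue | comp) = 0.11
  L_2 = P(fatigue | comp) = 0.27
  L_3 = P(fatigue | comp) = 0.18
Weight by the priors:
  w_1·L_1 = 0.34 × 0.11 = 0.0374
  w_2·L_2 = 0.32 × 0.27 = 0.0864
  w_3·L_3 = 0.34 × 0.18 = 0.0612
Normaliser: 0.0374 + 0.0864 + 0.0612 = 0.185
So the posterior for Condition 2 is 0.0864 / 0.185 ≈ 0.467.

0.467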